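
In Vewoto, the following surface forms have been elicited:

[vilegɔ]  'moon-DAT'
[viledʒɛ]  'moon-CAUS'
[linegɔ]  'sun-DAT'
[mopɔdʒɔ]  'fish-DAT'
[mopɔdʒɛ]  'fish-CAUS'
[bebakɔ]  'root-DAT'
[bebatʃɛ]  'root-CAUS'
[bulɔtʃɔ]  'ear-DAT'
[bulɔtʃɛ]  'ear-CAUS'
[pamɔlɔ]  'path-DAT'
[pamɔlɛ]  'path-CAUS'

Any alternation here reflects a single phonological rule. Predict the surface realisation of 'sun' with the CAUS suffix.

'moon' shows [g] ~ [dʒ] at the end of the stem ([vilegɔ] vs [viledʒɛ]).
Compare 'fish', with invariant [dʒ] in [mopɔdʒɔ] and [mopɔdʒɛ]: an analysis with underlying /dʒ/ and a rule producing [g] before the DAT suffix would wrongly predict alternation here too.
So /g/ is underlying, and a rule of palatalization before a front vowel — /k/ and /g/ become palato-alveolar [tʃ] and [dʒ] before a front vowel — gives [dʒ].
The one attested form of 'sun', [linegɔ], shows underlying /lineg/. Applying the same rule before a front vowel gives [linedʒɛ].

[linedʒɛ]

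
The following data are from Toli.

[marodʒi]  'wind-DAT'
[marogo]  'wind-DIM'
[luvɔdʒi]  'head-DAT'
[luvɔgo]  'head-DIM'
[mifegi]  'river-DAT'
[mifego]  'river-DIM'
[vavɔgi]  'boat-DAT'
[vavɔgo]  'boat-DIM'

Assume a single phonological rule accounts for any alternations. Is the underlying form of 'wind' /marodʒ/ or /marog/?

/marodʒ/

In [marodʒi] and [marogo] the final segment of 'wind' alternates: [dʒ] ~ [g].
The stem 'river' ([mifegi], [mifego]) shows [g] unchanged in both environments, so [g] cannot be basic with [dʒ] derived before the DAT suffix.
The alternation reflects depalatalization: palato-alveolar /dʒ/ becomes [g] when no front vowel follows. /dʒ/ is underlying.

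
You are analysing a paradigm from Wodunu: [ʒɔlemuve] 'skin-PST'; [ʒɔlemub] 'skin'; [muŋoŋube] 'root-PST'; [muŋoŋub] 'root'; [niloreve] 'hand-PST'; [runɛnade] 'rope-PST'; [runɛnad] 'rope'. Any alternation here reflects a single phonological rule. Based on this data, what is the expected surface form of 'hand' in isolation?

'skin' shows [v] ~ [b] at the end of the stem ([ʒɔlemuve] vs [ʒɔlemub]).
If /b/ were underlying and a rule turned it into [v] before the PST suffix, 'root' would also alternate; but it has [b] in both [muŋoŋube] and [muŋoŋub].
Therefore /v/ is basic and [b] is derived by word-final hardening (voiced fricatives become stops word-finally).
From [niloreve] the stem 'hand' is /nilorev/; word-finally this yields [niloreb].

[niloreb]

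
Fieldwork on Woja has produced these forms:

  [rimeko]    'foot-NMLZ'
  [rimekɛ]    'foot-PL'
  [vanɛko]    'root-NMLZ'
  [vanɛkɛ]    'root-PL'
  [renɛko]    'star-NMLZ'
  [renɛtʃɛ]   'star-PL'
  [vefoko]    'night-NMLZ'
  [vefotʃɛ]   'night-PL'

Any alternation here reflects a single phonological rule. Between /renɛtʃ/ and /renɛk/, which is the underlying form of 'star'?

The stem for 'star' ends in [k] in [renɛko] but [tʃ] in [renɛtʃɛ].
Compare 'foot', with invariant [k] in [rimeko] and [rimekɛ]: an analysis with underlying /k/ and a rule producing [tʃ] before the PL suffix would wrongly predict alternation here too.
So /tʃ/ is underlying, and a rule of depalatalization — palato-alveolar /tʃ/ becomes [k] when no front vowel follows — gives [k].

/renɛtʃ/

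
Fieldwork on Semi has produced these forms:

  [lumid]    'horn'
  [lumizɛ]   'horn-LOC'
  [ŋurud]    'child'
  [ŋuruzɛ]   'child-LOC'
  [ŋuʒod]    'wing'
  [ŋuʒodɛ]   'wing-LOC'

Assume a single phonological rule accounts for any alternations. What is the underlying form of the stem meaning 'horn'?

In [lumid] and [lumizɛ] the final segment of 'horn' alternates: [d] ~ [z].
Compare 'wing', with invariant [d] in [ŋuʒod] and [ŋuʒodɛ]: an analysis with underlying /d/ and a rule producing [z] before the LOC suffix would wrongly predict alternation here too.
The underlying segment must be /z/; voiced fricatives become stops word-finally, yielding [d] there.

/lumiz/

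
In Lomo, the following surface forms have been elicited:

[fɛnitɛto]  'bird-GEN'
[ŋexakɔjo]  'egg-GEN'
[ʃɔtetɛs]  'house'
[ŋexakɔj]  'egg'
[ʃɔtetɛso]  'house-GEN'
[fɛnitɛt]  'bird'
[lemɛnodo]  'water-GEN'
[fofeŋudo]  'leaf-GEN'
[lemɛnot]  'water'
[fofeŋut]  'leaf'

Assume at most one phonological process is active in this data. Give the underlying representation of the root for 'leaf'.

The stem for 'leaf' ends in [d] in [fofeŋudo] but [t] in [fofeŋut].
The stem 'bird' ([fɛnitɛto], [fɛnitɛt]) shows [t] unchanged in both environments, so [t] cannot be basic with [d] derived before the GEN suffix.
The alternation reflects word-final obstruent devoicing: voiced obstruents become voiceless word-finally. /d/ is underlying.

/fofeŋud/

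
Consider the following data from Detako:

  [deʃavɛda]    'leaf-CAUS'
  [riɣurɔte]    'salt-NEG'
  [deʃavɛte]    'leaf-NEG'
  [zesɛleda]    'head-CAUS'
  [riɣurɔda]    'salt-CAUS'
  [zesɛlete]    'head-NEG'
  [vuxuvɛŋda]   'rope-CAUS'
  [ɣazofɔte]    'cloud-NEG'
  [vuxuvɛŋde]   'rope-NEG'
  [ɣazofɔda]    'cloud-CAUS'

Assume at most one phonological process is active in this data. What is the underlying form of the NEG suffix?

The NEG morpheme has two allomorphs, [-de] and [-te].
The CAUS suffix, which begins with [d], is invariant after every stem; so [d] is not altered by any rule here.
So the underlying form is /-te/, and voiceless stops become voiced after a nasal.

/-te/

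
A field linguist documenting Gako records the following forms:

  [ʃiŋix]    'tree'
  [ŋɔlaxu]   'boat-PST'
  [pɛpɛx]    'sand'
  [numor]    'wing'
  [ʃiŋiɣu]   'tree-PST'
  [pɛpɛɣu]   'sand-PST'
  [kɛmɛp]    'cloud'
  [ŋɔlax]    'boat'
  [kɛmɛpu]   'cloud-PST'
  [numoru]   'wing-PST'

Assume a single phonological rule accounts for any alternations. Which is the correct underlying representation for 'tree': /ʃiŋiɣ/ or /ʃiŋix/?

In [ʃiŋix] and [ʃiŋiɣu] the final segment of 'tree' alternates: [x] ~ [ɣ].
But 'boat' keeps [x] in both environments ([ŋɔlax], [ŋɔlaxu]), so there is no rule changing /x/ to [ɣ] before the PST suffix.
So /ɣ/ is underlying, and a rule of word-final obstruent devoicing — voiced obstruents become voiceless word-finally — gives [x].

/ʃiŋiɣ/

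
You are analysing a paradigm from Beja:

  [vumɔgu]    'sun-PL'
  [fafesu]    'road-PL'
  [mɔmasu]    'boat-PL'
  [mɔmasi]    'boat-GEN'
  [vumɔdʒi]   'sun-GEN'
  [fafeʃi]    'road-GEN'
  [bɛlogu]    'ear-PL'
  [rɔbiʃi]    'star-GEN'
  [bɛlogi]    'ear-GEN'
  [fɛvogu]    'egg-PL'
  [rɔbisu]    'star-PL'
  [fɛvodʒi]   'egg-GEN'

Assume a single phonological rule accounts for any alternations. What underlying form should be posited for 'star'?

'star' shows [s] ~ [ʃ] at the end of the stem ([rɔbisu] vs [rɔbiʃi]).
Compare 'boat', with invariant [s] in [mɔmasu] and [mɔmasi]: an analysis with underlying /s/ and a rule producing [ʃ] before the GEN suffix would wrongly predict alternation here too.
Therefore /ʃ/ is basic and [s] is derived by depalatalization (palato-alveolar /dʒ/ and /ʃ/ become [g] and [s] when no front vowel follows).
Hence 'star' is /rɔbiʃ/ underlyingly.

/rɔbiʃ/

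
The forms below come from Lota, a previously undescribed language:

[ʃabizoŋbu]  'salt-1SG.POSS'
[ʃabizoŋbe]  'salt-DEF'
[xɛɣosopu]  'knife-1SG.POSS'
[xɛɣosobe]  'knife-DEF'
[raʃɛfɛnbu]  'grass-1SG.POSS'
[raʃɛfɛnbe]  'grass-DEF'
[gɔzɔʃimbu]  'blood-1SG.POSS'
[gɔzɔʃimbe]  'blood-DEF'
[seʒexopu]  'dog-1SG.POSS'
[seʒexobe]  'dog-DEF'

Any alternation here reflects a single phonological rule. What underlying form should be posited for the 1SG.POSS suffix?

The 1SG.POSS suffix surfaces as [-bu] and [-pu], depending on the final segment of the stem.
The DEF suffix, which begins with [b], is invariant after every stem; so [b] is not altered by any rule here.
So the underlying form is /-pu/, and voiceless stops become voiced after a nasal.

/-pu/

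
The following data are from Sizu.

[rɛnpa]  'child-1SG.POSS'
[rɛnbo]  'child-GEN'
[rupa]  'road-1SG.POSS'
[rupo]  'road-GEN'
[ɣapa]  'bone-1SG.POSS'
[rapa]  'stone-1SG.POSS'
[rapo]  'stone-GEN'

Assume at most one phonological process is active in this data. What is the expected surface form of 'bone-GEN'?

[ɣapo]

The GEN morpheme has two allomorphs, [-bo] and [-po].
By contrast the 1SG.POSS suffix keeps its initial [p] throughout — that segment must be underlying.
The GEN suffix is therefore /-bo/ underlyingly, with post-vocalic devoicing: voiced stops become voiceless after a vowel.
After 'bone', which ends in a vowel, the suffix surfaces as [-po], giving [ɣapo].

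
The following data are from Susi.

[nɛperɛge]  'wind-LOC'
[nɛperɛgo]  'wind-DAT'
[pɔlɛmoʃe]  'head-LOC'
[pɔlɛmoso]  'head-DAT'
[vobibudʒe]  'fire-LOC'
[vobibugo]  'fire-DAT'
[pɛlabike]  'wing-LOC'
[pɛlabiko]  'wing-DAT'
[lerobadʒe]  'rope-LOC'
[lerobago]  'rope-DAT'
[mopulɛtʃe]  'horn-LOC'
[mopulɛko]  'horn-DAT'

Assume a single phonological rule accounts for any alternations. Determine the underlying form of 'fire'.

The stem for 'fire' ends in [dʒ] in [vobibudʒe] but [g] in [vobibugo].
Compare 'wind', with invariant [g] in [nɛperɛge] and [nɛperɛgo]: an analysis with underlying /g/ and a rule producing [dʒ] before the LOC suffix would wrongly predict alternation here too.
The underlying segment must be /dʒ/; palato-alveolar /tʃ/, /dʒ/ and /ʃ/ become [k], [g] and [s] when no front vowel follows, yielding [g] there.
The underlying form of 'fire' is therefore /vobibudʒ/.

/vobibudʒ/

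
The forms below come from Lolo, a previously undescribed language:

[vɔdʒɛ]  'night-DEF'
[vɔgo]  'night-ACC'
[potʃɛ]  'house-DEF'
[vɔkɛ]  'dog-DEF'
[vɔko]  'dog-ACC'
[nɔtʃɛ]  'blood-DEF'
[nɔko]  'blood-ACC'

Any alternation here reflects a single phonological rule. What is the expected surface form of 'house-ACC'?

In [nɔtʃɛ] and [nɔko] the final segment of 'blood' alternates: [tʃ] ~ [k].
Compare 'dog', with invariant [k] in [vɔkɛ] and [vɔko]: an analysis with underlying /k/ and a rule producing [tʃ] before the DEF suffix would wrongly predict alternation here too.
The alternation reflects depalatalization: palato-alveolar /tʃ/ and /dʒ/ become [k] and [g] when no front vowel follows. /tʃ/ is underlying.
From [potʃɛ] the stem 'house' is /potʃ/; when no front vowel follows this yields [poko].

[poko]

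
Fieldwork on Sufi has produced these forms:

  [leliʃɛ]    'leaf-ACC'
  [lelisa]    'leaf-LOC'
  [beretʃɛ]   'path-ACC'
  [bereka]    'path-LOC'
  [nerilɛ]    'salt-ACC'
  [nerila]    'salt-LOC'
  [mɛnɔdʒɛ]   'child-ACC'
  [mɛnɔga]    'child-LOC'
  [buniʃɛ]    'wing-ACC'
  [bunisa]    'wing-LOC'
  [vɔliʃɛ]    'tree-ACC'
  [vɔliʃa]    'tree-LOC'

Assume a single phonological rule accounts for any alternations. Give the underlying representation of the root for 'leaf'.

The root 'leaf' surfaces as [leliʃɛ] and [lelisa], with a stem-final [ʃ] ~ [s] alternation.
Compare 'tree', with invariant [ʃ] in [vɔliʃɛ] and [vɔliʃa]: an analysis with underlying /ʃ/ and a rule producing [s] before the LOC suffix would wrongly predict alternation here too.
The underlying segment must be /s/; /k/, /g/ and /s/ become palato-alveolar [tʃ], [dʒ] and [ʃ] before a front vowel, yielding [ʃ] there.
So 'leaf' = /lelis/.

/lelis/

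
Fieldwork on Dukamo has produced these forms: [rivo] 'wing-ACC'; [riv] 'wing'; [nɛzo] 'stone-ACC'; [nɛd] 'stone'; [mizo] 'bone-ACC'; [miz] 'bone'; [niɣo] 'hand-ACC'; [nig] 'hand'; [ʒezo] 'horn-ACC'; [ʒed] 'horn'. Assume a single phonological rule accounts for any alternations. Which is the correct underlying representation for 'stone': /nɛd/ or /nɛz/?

/nɛd/

The stem for 'stone' ends in [z] in [nɛzo] but [d] in [nɛd].
The stem 'bone' ([mizo], [miz]) shows [z] unchanged in both environments, so [z] cannot be basic with [d] derived in isolation.
The alternation reflects intervocalic spirantization: voiced stops become fricatives between vowels. /d/ is underlying.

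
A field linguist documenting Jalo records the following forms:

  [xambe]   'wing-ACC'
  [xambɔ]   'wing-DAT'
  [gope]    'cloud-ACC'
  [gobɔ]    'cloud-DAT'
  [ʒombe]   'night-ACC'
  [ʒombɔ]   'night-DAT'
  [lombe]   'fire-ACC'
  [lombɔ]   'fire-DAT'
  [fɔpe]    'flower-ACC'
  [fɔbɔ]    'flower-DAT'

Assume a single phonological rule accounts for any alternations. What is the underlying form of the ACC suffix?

/-pe/

The ACC suffix surfaces as [-be] and [-pe], depending on the final segment of the stem.
The DAT suffix, which begins with [b], is invariant after every stem; so [b] is not altered by any rule here.
The ACC suffix is therefore /-pe/ underlyingly, with post-nasal voicing: voiceless stops become voiced after a nasal.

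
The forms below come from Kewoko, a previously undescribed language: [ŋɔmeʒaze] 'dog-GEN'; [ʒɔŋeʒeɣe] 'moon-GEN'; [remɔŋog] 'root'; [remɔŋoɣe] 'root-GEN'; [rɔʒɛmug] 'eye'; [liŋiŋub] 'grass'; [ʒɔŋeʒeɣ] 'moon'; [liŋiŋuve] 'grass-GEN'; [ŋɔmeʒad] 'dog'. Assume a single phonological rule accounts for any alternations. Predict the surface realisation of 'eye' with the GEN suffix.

'root' shows [g] ~ [ɣ] at the end of the stem ([remɔŋog] vs [remɔŋoɣe]).
But 'moon' keeps [ɣ] in both environments ([ʒɔŋeʒeɣ], [ʒɔŋeʒeɣe]), so there is no rule changing /ɣ/ to [g] in isolation.
So /g/ is underlying, and a rule of intervocalic spirantization — voiced stops become fricatives between vowels — gives [ɣ].
The one attested form of 'eye', [rɔʒɛmug], shows underlying /rɔʒɛmug/. Applying the same rule between vowels gives [rɔʒɛmuɣe].

[rɔʒɛmuɣe]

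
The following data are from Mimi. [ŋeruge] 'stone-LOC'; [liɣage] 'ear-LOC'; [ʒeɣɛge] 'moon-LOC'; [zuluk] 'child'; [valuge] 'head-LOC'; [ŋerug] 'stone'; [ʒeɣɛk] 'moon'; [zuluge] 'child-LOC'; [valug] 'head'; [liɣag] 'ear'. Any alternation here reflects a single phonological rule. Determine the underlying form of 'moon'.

/ʒeɣɛk/

The root 'moon' surfaces as [ʒeɣɛk] and [ʒeɣɛge], with a stem-final [k] ~ [g] alternation.
The stem 'stone' ([ŋerug], [ŋeruge]) shows [g] unchanged in both environments, so [g] cannot be basic with [k] derived in isolation.
Therefore /k/ is basic and [g] is derived by intervocalic voicing (voiceless stops become voiced between vowels).
Hence 'moon' is /ʒeɣɛk/ underlyingly.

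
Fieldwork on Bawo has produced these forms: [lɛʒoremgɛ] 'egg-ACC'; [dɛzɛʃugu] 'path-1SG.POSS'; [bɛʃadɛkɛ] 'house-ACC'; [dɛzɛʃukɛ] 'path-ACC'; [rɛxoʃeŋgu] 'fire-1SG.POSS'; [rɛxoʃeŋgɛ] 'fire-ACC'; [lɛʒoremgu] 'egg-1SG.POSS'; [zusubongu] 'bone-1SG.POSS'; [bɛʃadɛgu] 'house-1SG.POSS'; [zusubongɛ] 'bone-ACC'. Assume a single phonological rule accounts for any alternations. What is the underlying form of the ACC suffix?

/-kɛ/

The ACC morpheme has two allomorphs, [-gɛ] and [-kɛ].
By contrast the 1SG.POSS suffix keeps its initial [g] throughout — that segment must be underlying.
The ACC suffix is therefore /-kɛ/ underlyingly, with post-nasal voicing: voiceless stops become voiced after a nasal.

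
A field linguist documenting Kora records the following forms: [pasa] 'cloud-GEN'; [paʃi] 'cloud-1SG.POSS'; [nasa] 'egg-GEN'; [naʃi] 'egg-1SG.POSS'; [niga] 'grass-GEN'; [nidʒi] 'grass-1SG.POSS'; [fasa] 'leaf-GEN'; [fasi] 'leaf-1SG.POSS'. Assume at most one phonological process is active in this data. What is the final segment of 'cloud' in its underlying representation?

The root 'cloud' surfaces as [pasa] and [paʃi], with a stem-final [s] ~ [ʃ] alternation.
Compare 'leaf', with invariant [s] in [fasa] and [fasi]: an analysis with underlying /s/ and a rule producing [ʃ] before the 1SG.POSS suffix would wrongly predict alternation here too.
The underlying segment must be /ʃ/; palato-alveolar /dʒ/ and /ʃ/ become [g] and [s] when no front vowel follows, yielding [s] there.

/ʃ/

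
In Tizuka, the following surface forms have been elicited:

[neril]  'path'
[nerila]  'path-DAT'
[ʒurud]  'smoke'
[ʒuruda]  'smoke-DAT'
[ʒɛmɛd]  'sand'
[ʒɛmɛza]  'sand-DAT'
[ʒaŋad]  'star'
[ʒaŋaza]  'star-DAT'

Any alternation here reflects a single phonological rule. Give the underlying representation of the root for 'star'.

'star' shows [d] ~ [z] at the end of the stem ([ʒaŋad] vs [ʒaŋaza]).
If /d/ were underlying and a rule turned it into [z] before the DAT suffix, 'smoke' would also alternate; but it has [d] in both [ʒurud] and [ʒuruda].
So /z/ is underlying, and a rule of word-final hardening — voiced fricatives become stops word-finally — gives [d].
So 'star' = /ʒaŋaz/.

/ʒaŋaz/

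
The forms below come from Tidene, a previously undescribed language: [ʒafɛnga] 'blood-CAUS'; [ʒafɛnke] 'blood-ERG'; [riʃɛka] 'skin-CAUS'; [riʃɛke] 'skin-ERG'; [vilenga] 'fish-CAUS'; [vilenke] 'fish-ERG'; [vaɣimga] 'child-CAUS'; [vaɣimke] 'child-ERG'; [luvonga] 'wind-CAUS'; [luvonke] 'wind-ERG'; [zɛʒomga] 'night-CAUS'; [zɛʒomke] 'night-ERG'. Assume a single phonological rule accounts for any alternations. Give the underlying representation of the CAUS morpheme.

The CAUS morpheme has two allomorphs, [-ga] and [-ka].
The ERG suffix, which begins with [k], is invariant after every stem; so [k] is not altered by any rule here.
The CAUS suffix is therefore /-ga/ underlyingly, with post-vocalic devoicing: voiced stops become voiceless after a vowel.

/-ga/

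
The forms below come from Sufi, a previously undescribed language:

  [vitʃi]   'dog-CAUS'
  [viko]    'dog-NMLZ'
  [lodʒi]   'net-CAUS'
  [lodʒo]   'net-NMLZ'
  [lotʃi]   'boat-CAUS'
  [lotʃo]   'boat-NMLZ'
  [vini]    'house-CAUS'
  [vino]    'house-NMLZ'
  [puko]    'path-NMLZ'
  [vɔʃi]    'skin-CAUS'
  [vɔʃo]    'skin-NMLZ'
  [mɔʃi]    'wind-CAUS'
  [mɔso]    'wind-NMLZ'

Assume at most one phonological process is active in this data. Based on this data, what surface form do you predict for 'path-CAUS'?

'dog' shows [tʃ] ~ [k] at the end of the stem ([vitʃi] vs [viko]).
The stem 'boat' ([lotʃi], [lotʃo]) shows [tʃ] unchanged in both environments, so [tʃ] cannot be basic with [k] derived before the NMLZ suffix.
So /k/ is underlying, and a rule of palatalization before a front vowel — /k/ and /s/ become palato-alveolar [tʃ] and [ʃ] before a front vowel — gives [tʃ].
From [puko] the stem 'path' is /puk/; before a front vowel this yields [putʃi].

[putʃi]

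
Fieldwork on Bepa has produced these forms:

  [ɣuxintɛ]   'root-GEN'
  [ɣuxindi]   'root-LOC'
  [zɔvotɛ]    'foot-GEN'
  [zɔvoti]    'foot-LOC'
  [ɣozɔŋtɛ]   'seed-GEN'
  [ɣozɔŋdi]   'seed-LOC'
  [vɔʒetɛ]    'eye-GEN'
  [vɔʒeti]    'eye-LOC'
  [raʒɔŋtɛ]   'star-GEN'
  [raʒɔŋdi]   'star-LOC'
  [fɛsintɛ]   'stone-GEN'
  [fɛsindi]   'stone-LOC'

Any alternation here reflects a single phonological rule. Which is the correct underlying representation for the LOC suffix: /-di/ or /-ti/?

The LOC morpheme has two allomorphs, [-di] and [-ti].
By contrast the GEN suffix keeps its initial [t] throughout — that segment must be underlying.
The LOC suffix is therefore /-di/ underlyingly, with post-vocalic devoicing: voiced stops become voiceless after a vowel.

/-di/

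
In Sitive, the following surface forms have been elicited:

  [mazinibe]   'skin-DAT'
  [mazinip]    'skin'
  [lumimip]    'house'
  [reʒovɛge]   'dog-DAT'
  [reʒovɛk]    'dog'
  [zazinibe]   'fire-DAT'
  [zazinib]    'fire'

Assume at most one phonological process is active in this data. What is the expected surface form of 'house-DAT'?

[lumimibe]

The root 'skin' surfaces as [mazinibe] and [mazinip], with a stem-final [b] ~ [p] alternation.
The stem 'fire' ([zazinibe], [zazinib]) shows [b] unchanged in both environments, so [b] cannot be basic with [p] derived in isolation.
Therefore /p/ is basic and [b] is derived by intervocalic voicing (voiceless stops become voiced between vowels).
The one attested form of 'house', [lumimip], shows underlying /lumimip/. Applying the same rule between vowels gives [lumimibe].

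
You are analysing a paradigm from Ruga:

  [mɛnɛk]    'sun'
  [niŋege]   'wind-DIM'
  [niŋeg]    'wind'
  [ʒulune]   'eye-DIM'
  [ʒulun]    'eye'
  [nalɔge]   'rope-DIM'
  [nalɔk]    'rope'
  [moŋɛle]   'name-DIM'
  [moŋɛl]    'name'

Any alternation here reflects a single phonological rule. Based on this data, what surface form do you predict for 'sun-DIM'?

The root 'rope' surfaces as [nalɔge] and [nalɔk], with a stem-final [g] ~ [k] alternation.
But 'wind' keeps [g] in both environments ([niŋege], [niŋeg]), so there is no rule changing /g/ to [k] in isolation.
Therefore /k/ is basic and [g] is derived by intervocalic voicing (voiceless stops become voiced between vowels).
From [mɛnɛk] the stem 'sun' is /mɛnɛk/; between vowels this yields [mɛnɛge].

[mɛnɛge]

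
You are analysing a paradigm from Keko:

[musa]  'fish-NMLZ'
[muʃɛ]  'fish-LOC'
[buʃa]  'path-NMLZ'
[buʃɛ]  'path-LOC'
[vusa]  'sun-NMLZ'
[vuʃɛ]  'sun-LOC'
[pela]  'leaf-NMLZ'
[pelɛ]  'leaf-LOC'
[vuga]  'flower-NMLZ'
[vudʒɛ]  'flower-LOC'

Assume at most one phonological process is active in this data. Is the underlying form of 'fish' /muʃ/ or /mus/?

/mus/

The root 'fish' surfaces as [musa] and [muʃɛ], with a stem-final [s] ~ [ʃ] alternation.
If /ʃ/ were underlying and a rule turned it into [s] before the NMLZ suffix, 'path' would also alternate; but it has [ʃ] in both [buʃa] and [buʃɛ].
So /s/ is underlying, and a rule of palatalization before a front vowel — /g/ and /s/ become palato-alveolar [dʒ] and [ʃ] before a front vowel — gives [ʃ].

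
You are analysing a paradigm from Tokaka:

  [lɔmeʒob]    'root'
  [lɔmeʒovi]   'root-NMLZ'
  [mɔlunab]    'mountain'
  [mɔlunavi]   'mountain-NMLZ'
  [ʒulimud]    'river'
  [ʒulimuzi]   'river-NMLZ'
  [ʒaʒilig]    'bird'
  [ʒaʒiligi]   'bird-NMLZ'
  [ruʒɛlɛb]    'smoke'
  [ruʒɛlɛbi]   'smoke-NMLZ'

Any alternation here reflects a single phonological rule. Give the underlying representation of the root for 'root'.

/lɔmeʒov/

'root' shows [b] ~ [v] at the end of the stem ([lɔmeʒob] vs [lɔmeʒovi]).
But 'smoke' keeps [b] in both environments ([ruʒɛlɛb], [ruʒɛlɛbi]), so there is no rule changing /b/ to [v] before the NMLZ suffix.
The alternation reflects word-final hardening: voiced fricatives become stops word-finally. /v/ is underlying.
So 'root' = /lɔmeʒov/.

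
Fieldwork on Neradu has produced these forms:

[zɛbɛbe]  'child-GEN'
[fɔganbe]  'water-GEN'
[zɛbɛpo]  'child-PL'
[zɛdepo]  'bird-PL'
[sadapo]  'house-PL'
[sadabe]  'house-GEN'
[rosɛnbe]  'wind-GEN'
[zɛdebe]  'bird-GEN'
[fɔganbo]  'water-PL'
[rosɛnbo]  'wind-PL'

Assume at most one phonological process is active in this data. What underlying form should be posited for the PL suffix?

/-po/

The PL suffix surfaces as [-bo] and [-po], depending on the final segment of the stem.
The GEN suffix, which begins with [b], is invariant after every stem; so [b] is not altered by any rule here.
So the underlying form is /-po/, and voiceless stops become voiced after a nasal.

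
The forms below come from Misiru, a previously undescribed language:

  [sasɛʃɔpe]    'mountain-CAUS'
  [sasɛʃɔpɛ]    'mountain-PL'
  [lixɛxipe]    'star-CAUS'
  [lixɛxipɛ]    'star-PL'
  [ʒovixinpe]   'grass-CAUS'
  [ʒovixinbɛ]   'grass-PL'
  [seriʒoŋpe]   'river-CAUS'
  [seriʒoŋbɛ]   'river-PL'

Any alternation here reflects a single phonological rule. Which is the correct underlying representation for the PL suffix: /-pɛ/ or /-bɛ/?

/-bɛ/

The PL suffix surfaces as [-bɛ] and [-pɛ], depending on the final segment of the stem.
The CAUS suffix, which begins with [p], is invariant after every stem; so [p] is not altered by any rule here.
So the underlying form is /-bɛ/, and voiced stops become voiceless after a vowel.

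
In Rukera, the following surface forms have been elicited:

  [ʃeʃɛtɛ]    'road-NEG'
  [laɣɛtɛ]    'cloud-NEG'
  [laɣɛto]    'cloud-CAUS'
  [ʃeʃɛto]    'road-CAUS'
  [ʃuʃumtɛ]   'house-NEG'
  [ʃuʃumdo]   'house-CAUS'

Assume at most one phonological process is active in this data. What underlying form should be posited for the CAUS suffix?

The CAUS morpheme has two allomorphs, [-do] and [-to].
By contrast the NEG suffix keeps its initial [t] throughout — that segment must be underlying.
So the underlying form is /-do/, and voiced stops become voiceless after a vowel.

/-do/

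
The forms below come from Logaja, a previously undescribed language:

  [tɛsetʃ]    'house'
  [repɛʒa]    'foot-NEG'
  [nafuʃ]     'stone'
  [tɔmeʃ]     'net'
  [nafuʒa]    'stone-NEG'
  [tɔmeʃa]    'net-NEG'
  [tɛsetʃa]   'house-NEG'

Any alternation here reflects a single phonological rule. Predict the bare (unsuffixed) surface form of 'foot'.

[repɛʃ]

'stone' shows [ʒ] ~ [ʃ] at the end of the stem ([nafuʒa] vs [nafuʃ]).
The stem 'net' ([tɔmeʃa], [tɔmeʃ]) shows [ʃ] unchanged in both environments, so [ʃ] cannot be basic with [ʒ] derived before the NEG suffix.
Therefore /ʒ/ is basic and [ʃ] is derived by word-final obstruent devoicing (voiced obstruents become voiceless word-finally).
The one attested form of 'foot', [repɛʒa], shows underlying /repɛʒ/. Applying the same rule word-finally gives [repɛʃ].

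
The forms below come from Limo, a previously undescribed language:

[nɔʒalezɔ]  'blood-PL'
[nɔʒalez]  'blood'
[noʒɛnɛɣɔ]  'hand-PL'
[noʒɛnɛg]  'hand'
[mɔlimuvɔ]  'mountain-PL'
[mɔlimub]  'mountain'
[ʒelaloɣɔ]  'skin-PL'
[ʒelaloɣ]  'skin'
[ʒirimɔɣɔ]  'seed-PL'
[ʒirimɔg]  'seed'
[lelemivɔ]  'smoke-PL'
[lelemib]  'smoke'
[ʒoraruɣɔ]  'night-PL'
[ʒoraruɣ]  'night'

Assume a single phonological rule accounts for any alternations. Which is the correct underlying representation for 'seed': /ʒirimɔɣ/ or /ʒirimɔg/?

The stem for 'seed' ends in [ɣ] in [ʒirimɔɣɔ] but [g] in [ʒirimɔg].
The stem 'skin' ([ʒelaloɣɔ], [ʒelaloɣ]) shows [ɣ] unchanged in both environments, so [ɣ] cannot be basic with [g] derived in isolation.
The alternation reflects intervocalic spirantization: voiced stops become fricatives between vowels. /g/ is underlying.

/ʒirimɔg/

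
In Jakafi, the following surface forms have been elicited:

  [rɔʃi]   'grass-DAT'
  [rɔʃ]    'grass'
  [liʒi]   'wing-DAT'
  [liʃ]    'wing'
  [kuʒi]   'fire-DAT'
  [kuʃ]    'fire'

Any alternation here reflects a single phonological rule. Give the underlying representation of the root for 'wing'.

The stem for 'wing' ends in [ʒ] in [liʒi] but [ʃ] in [liʃ].
If /ʃ/ were underlying and a rule turned it into [ʒ] before the DAT suffix, 'grass' would also alternate; but it has [ʃ] in both [rɔʃi] and [rɔʃ].
The underlying segment must be /ʒ/; voiced obstruents become voiceless word-finally, yielding [ʃ] there.

/liʒ/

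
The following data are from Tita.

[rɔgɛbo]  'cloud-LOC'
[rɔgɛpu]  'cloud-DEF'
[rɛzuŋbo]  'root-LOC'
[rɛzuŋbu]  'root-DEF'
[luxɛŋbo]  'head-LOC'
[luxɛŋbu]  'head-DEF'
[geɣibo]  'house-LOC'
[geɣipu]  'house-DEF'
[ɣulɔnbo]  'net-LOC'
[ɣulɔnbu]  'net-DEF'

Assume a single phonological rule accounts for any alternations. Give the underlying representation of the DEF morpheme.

/-pu/

The DEF suffix surfaces as [-bu] and [-pu], depending on the final segment of the stem.
By contrast the LOC suffix keeps its initial [b] throughout — that segment must be underlying.
The DEF suffix is therefore /-pu/ underlyingly, with post-nasal voicing: voiceless stops become voiced after a nasal.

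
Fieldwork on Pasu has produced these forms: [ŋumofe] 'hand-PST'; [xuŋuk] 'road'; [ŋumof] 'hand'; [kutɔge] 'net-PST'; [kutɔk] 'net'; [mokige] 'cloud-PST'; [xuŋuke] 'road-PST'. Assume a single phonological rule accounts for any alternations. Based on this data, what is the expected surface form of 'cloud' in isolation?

[mokik]

'net' shows [g] ~ [k] at the end of the stem ([kutɔge] vs [kutɔk]).
Compare 'road', with invariant [k] in [xuŋuke] and [xuŋuk]: an analysis with underlying /k/ and a rule producing [g] before the PST suffix would wrongly predict alternation here too.
The underlying segment must be /g/; voiced obstruents become voiceless word-finally, yielding [k] there.
From [mokige] the stem 'cloud' is /mokig/; word-finally this yields [mokik].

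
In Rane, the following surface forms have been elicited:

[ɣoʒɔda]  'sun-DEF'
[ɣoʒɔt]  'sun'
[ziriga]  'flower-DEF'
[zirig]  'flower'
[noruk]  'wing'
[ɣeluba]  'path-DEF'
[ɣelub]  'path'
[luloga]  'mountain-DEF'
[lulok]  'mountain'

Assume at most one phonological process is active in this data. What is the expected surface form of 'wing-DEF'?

[noruga]

In [luloga] and [lulok] the final segment of 'mountain' alternates: [g] ~ [k].
Compare 'flower', with invariant [g] in [ziriga] and [zirig]: an analysis with underlying /g/ and a rule producing [k] in isolation would wrongly predict alternation here too.
So /k/ is underlying, and a rule of intervocalic voicing — voiceless stops become voiced between vowels — gives [g].
The one attested form of 'wing', [noruk], shows underlying /noruk/. Applying the same rule between vowels gives [noruga].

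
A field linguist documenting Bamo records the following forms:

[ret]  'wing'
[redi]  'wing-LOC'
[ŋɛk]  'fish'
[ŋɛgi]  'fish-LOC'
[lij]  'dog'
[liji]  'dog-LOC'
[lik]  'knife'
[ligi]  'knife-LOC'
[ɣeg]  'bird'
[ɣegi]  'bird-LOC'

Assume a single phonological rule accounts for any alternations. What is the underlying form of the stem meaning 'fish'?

/ŋɛk/

The root 'fish' surfaces as [ŋɛk] and [ŋɛgi], with a stem-final [k] ~ [g] alternation.
But 'bird' keeps [g] in both environments ([ɣeg], [ɣegi]), so there is no rule changing /g/ to [k] in isolation.
Therefore /k/ is basic and [g] is derived by intervocalic voicing (voiceless stops become voiced between vowels).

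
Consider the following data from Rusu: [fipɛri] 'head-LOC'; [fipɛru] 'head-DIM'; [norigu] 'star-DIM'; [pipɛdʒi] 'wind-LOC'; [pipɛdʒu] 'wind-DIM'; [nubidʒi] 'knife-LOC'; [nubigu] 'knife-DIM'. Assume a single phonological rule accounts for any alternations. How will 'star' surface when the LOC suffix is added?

[noridʒi]

In [nubidʒi] and [nubigu] the final segment of 'knife' alternates: [dʒ] ~ [g].
The stem 'wind' ([pipɛdʒi], [pipɛdʒu]) shows [dʒ] unchanged in both environments, so [dʒ] cannot be basic with [g] derived before the DIM suffix.
Therefore /g/ is basic and [dʒ] is derived by palatalization before a front vowel (/g/ becomes palato-alveolar [dʒ] before a front vowel).
The one attested form of 'star', [norigu], shows underlying /norig/. Applying the same rule before a front vowel gives [noridʒi].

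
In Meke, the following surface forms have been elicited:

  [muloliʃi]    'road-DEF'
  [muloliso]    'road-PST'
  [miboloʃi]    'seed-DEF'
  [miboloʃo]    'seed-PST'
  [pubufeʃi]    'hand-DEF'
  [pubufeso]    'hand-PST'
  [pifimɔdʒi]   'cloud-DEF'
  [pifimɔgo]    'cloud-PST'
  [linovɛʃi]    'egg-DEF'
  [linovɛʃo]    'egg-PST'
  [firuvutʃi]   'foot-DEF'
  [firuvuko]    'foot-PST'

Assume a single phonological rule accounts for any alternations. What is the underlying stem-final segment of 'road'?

/s/

'road' shows [ʃ] ~ [s] at the end of the stem ([muloliʃi] vs [muloliso]).
The stem 'egg' ([linovɛʃi], [linovɛʃo]) shows [ʃ] unchanged in both environments, so [ʃ] cannot be basic with [s] derived before the PST suffix.
The underlying segment must be /s/; /k/, /g/ and /s/ become palato-alveolar [tʃ], [dʒ] and [ʃ] before a front vowel, yielding [ʃ] there.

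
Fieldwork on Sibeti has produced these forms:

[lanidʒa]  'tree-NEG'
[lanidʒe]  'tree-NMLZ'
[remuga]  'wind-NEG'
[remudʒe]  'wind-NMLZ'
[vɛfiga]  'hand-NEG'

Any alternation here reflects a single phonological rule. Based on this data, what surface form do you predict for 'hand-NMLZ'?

The root 'wind' surfaces as [remuga] and [remudʒe], with a stem-final [g] ~ [dʒ] alternation.
Compare 'tree', with invariant [dʒ] in [lanidʒa] and [lanidʒe]: an analysis with underlying /dʒ/ and a rule producing [g] before the NEG suffix would wrongly predict alternation here too.
So /g/ is underlying, and a rule of palatalization before a front vowel — /g/ becomes palato-alveolar [dʒ] before a front vowel — gives [dʒ].
From [vɛfiga] the stem 'hand' is /vɛfig/; before a front vowel this yields [vɛfidʒe].

[vɛfidʒe]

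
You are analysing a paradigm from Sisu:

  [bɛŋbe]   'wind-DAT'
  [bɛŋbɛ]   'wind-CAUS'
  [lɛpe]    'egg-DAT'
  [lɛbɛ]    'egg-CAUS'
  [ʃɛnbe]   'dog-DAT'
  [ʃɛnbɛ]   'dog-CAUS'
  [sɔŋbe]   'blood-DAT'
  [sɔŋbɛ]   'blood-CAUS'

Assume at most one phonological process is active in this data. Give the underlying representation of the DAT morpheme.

The DAT morpheme has two allomorphs, [-be] and [-pe].
By contrast the CAUS suffix keeps its initial [b] throughout — that segment must be underlying.
So the underlying form is /-pe/, and voiceless stops become voiced after a nasal.

/-pe/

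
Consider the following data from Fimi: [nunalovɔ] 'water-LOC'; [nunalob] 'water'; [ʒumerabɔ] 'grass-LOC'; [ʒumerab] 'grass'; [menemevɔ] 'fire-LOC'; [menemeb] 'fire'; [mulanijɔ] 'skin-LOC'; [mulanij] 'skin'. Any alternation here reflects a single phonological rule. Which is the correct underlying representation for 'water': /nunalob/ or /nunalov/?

The stem for 'water' ends in [v] in [nunalovɔ] but [b] in [nunalob].
Compare 'grass', with invariant [b] in [ʒumerabɔ] and [ʒumerab]: an analysis with underlying /b/ and a rule producing [v] before the LOC suffix would wrongly predict alternation here too.
The alternation reflects word-final hardening: voiced fricatives become stops word-finally. /v/ is underlying.

/nunalov/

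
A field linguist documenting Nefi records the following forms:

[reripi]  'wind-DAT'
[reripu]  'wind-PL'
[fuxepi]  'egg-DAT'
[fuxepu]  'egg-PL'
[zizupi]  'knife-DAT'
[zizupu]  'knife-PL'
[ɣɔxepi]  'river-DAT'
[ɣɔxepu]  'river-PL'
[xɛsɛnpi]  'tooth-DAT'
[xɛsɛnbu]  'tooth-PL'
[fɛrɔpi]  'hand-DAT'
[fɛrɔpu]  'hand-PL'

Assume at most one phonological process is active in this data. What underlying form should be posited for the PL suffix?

The PL suffix surfaces as [-bu] and [-pu], depending on the final segment of the stem.
The DAT suffix, which begins with [p], is invariant after every stem; so [p] is not altered by any rule here.
So the underlying form is /-bu/, and voiced stops become voiceless after a vowel.

/-bu/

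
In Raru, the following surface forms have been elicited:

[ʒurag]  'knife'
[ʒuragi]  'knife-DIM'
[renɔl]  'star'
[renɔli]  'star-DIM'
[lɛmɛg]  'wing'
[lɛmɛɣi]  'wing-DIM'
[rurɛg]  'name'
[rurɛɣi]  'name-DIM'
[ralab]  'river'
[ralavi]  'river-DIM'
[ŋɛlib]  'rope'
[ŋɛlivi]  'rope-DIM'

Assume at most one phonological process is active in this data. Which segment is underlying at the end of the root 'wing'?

In [lɛmɛg] and [lɛmɛɣi] the final segment of 'wing' alternates: [g] ~ [ɣ].
If /g/ were underlying and a rule turned it into [ɣ] before the DIM suffix, 'knife' would also alternate; but it has [g] in both [ʒurag] and [ʒuragi].
The underlying segment must be /ɣ/; voiced fricatives become stops word-finally, yielding [g] there.

/ɣ/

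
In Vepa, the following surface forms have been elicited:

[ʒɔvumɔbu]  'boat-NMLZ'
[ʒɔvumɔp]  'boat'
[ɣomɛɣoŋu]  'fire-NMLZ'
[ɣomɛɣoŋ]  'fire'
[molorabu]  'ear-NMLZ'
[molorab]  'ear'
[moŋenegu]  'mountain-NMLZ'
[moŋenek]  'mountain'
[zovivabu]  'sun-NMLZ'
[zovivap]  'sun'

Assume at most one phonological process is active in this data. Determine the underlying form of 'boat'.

'boat' shows [b] ~ [p] at the end of the stem ([ʒɔvumɔbu] vs [ʒɔvumɔp]).
If /b/ were underlying and a rule turned it into [p] in isolation, 'ear' would also alternate; but it has [b] in both [molorabu] and [molorab].
The underlying segment must be /p/; voiceless stops become voiced between vowels, yielding [b] there.
Hence 'boat' is /ʒɔvumɔp/ underlyingly.

/ʒɔvumɔp/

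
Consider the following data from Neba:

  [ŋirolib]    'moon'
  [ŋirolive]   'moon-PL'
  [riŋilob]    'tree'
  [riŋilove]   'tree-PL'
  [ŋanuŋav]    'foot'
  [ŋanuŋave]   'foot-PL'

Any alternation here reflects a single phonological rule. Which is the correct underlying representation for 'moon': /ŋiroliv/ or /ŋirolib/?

The stem for 'moon' ends in [b] in [ŋirolib] but [v] in [ŋirolive].
The stem 'foot' ([ŋanuŋav], [ŋanuŋave]) shows [v] unchanged in both environments, so [v] cannot be basic with [b] derived in isolation.
Therefore /b/ is basic and [v] is derived by intervocalic spirantization (voiced stops become fricatives between vowels).

/ŋirolib/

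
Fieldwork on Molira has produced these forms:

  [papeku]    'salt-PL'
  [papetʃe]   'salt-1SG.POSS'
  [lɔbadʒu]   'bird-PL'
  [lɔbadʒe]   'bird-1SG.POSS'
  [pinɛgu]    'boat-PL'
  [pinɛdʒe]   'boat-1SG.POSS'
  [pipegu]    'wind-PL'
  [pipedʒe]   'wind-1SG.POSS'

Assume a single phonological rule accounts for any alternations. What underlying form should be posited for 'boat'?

In [pinɛgu] and [pinɛdʒe] the final segment of 'boat' alternates: [g] ~ [dʒ].
The stem 'bird' ([lɔbadʒu], [lɔbadʒe]) shows [dʒ] unchanged in both environments, so [dʒ] cannot be basic with [g] derived before the PL suffix.
The underlying segment must be /g/; /k/ and /g/ become palato-alveolar [tʃ] and [dʒ] before a front vowel, yielding [dʒ] there.
Hence 'boat' is /pinɛg/ underlyingly.

/pinɛg/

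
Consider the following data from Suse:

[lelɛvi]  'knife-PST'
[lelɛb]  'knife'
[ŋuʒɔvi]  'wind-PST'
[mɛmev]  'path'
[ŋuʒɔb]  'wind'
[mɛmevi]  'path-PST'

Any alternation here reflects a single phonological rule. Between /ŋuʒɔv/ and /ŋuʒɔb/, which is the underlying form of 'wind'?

The root 'wind' surfaces as [ŋuʒɔvi] and [ŋuʒɔb], with a stem-final [v] ~ [b] alternation.
But 'path' keeps [v] in both environments ([mɛmevi], [mɛmev]), so there is no rule changing /v/ to [b] in isolation.
Therefore /b/ is basic and [v] is derived by intervocalic spirantization (voiced stops become fricatives between vowels).

/ŋuʒɔb/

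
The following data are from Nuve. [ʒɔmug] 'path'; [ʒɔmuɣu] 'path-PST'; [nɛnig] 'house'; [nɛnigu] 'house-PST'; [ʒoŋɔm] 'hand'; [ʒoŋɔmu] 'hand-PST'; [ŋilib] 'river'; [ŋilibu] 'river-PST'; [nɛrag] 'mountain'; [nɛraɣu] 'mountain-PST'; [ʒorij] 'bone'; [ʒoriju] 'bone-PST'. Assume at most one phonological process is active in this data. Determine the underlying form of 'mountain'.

The stem for 'mountain' ends in [g] in [nɛrag] but [ɣ] in [nɛraɣu].
The stem 'house' ([nɛnig], [nɛnigu]) shows [g] unchanged in both environments, so [g] cannot be basic with [ɣ] derived before the PST suffix.
The alternation reflects word-final hardening: voiced fricatives become stops word-finally. /ɣ/ is underlying.
Hence 'mountain' is /nɛraɣ/ underlyingly.

/nɛraɣ/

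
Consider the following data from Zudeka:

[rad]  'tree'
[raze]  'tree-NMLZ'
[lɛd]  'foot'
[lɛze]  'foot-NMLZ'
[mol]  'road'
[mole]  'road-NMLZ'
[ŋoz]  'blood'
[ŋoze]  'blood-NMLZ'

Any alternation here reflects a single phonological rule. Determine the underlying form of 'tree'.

The root 'tree' surfaces as [rad] and [raze], with a stem-final [d] ~ [z] alternation.
But 'blood' keeps [z] in both environments ([ŋoz], [ŋoze]), so there is no rule changing /z/ to [d] in isolation.
So /d/ is underlying, and a rule of intervocalic spirantization — voiced stops become fricatives between vowels — gives [z].

/rad/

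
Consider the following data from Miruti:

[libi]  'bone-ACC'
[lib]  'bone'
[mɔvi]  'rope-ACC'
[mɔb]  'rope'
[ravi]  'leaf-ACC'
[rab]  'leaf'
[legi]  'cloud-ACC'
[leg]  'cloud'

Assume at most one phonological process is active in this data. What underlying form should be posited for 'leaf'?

The root 'leaf' surfaces as [ravi] and [rab], with a stem-final [v] ~ [b] alternation.
Compare 'bone', with invariant [b] in [libi] and [lib]: an analysis with underlying /b/ and a rule producing [v] before the ACC suffix would wrongly predict alternation here too.
The alternation reflects word-final hardening: voiced fricatives become stops word-finally. /v/ is underlying.

/rav/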